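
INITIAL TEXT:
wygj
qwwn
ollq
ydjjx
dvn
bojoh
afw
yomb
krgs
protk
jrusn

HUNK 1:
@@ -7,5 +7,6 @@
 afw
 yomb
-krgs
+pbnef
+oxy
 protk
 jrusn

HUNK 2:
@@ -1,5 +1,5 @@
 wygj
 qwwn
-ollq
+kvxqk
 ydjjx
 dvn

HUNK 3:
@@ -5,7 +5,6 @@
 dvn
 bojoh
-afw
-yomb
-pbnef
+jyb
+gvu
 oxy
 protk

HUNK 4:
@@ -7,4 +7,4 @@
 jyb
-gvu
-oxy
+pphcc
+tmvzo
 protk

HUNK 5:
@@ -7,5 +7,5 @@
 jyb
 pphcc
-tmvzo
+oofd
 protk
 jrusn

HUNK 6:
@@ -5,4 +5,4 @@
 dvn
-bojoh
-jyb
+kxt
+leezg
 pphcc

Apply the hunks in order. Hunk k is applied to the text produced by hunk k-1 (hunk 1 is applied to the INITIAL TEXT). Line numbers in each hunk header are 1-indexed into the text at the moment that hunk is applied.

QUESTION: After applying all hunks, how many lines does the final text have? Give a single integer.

Hunk 1: at line 7 remove [krgs] add [pbnef,oxy] -> 12 lines: wygj qwwn ollq ydjjx dvn bojoh afw yomb pbnef oxy protk jrusn
Hunk 2: at line 1 remove [ollq] add [kvxqk] -> 12 lines: wygj qwwn kvxqk ydjjx dvn bojoh afw yomb pbnef oxy protk jrusn
Hunk 3: at line 5 remove [afw,yomb,pbnef] add [jyb,gvu] -> 11 lines: wygj qwwn kvxqk ydjjx dvn bojoh jyb gvu oxy protk jrusn
Hunk 4: at line 7 remove [gvu,oxy] add [pphcc,tmvzo] -> 11 lines: wygj qwwn kvxqk ydjjx dvn bojoh jyb pphcc tmvzo protk jrusn
Hunk 5: at line 7 remove [tmvzo] add [oofd] -> 11 lines: wygj qwwn kvxqk ydjjx dvn bojoh jyb pphcc oofd protk jrusn
Hunk 6: at line 5 remove [bojoh,jyb] add [kxt,leezg] -> 11 lines: wygj qwwn kvxqk ydjjx dvn kxt leezg pphcc oofd protk jrusn
Final line count: 11

Answer: 11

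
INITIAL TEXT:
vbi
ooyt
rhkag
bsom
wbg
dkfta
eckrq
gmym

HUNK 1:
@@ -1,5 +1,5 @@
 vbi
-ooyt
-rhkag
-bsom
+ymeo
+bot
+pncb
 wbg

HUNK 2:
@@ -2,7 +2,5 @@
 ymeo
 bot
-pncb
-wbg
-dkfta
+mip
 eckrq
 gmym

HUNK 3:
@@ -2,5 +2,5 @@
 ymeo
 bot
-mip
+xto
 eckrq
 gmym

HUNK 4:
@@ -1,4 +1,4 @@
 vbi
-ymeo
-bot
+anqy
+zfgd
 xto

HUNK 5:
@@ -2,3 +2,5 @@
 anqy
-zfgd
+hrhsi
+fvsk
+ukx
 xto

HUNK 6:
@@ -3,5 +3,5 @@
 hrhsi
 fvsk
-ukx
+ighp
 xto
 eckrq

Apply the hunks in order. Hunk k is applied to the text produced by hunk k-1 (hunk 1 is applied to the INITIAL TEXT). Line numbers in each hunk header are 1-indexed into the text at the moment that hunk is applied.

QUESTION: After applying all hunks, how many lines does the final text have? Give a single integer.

Answer: 8

Derivation:
Hunk 1: at line 1 remove [ooyt,rhkag,bsom] add [ymeo,bot,pncb] -> 8 lines: vbi ymeo bot pncb wbg dkfta eckrq gmym
Hunk 2: at line 2 remove [pncb,wbg,dkfta] add [mip] -> 6 lines: vbi ymeo bot mip eckrq gmym
Hunk 3: at line 2 remove [mip] add [xto] -> 6 lines: vbi ymeo bot xto eckrq gmym
Hunk 4: at line 1 remove [ymeo,bot] add [anqy,zfgd] -> 6 lines: vbi anqy zfgd xto eckrq gmym
Hunk 5: at line 2 remove [zfgd] add [hrhsi,fvsk,ukx] -> 8 lines: vbi anqy hrhsi fvsk ukx xto eckrq gmym
Hunk 6: at line 3 remove [ukx] add [ighp] -> 8 lines: vbi anqy hrhsi fvsk ighp xto eckrq gmym
Final line count: 8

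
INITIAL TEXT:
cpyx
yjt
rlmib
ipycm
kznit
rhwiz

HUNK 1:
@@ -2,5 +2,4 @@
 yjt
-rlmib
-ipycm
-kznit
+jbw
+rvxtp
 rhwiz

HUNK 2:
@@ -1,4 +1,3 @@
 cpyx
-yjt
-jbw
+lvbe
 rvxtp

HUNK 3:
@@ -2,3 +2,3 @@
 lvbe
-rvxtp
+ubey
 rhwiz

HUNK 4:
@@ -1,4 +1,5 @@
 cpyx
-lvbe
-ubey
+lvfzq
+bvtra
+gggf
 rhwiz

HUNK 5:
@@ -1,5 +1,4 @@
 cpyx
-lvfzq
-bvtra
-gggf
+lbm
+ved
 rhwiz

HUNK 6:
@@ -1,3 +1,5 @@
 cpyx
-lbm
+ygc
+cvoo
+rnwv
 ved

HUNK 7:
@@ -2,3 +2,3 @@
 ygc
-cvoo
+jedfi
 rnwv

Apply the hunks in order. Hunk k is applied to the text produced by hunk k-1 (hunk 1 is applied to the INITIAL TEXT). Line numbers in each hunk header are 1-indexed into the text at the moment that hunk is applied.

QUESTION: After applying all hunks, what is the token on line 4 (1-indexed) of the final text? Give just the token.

Answer: rnwv

Derivation:
Hunk 1: at line 2 remove [rlmib,ipycm,kznit] add [jbw,rvxtp] -> 5 lines: cpyx yjt jbw rvxtp rhwiz
Hunk 2: at line 1 remove [yjt,jbw] add [lvbe] -> 4 lines: cpyx lvbe rvxtp rhwiz
Hunk 3: at line 2 remove [rvxtp] add [ubey] -> 4 lines: cpyx lvbe ubey rhwiz
Hunk 4: at line 1 remove [lvbe,ubey] add [lvfzq,bvtra,gggf] -> 5 lines: cpyx lvfzq bvtra gggf rhwiz
Hunk 5: at line 1 remove [lvfzq,bvtra,gggf] add [lbm,ved] -> 4 lines: cpyx lbm ved rhwiz
Hunk 6: at line 1 remove [lbm] add [ygc,cvoo,rnwv] -> 6 lines: cpyx ygc cvoo rnwv ved rhwiz
Hunk 7: at line 2 remove [cvoo] add [jedfi] -> 6 lines: cpyx ygc jedfi rnwv ved rhwiz
Final line 4: rnwv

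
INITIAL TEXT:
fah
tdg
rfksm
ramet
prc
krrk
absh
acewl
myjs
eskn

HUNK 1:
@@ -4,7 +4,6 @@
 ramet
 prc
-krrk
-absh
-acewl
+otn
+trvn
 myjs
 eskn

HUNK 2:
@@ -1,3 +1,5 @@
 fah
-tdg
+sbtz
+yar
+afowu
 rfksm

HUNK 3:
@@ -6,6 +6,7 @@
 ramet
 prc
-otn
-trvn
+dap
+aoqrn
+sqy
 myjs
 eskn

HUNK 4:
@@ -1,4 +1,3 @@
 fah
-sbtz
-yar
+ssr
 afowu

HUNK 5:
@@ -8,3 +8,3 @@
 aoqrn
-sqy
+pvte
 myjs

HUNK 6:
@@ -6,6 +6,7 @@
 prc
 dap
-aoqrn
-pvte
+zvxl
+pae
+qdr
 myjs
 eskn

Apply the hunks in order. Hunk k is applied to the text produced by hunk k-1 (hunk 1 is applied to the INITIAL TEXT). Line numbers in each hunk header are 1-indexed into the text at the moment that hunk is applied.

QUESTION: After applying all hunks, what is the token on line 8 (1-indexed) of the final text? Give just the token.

Answer: zvxl

Derivation:
Hunk 1: at line 4 remove [krrk,absh,acewl] add [otn,trvn] -> 9 lines: fah tdg rfksm ramet prc otn trvn myjs eskn
Hunk 2: at line 1 remove [tdg] add [sbtz,yar,afowu] -> 11 lines: fah sbtz yar afowu rfksm ramet prc otn trvn myjs eskn
Hunk 3: at line 6 remove [otn,trvn] add [dap,aoqrn,sqy] -> 12 lines: fah sbtz yar afowu rfksm ramet prc dap aoqrn sqy myjs eskn
Hunk 4: at line 1 remove [sbtz,yar] add [ssr] -> 11 lines: fah ssr afowu rfksm ramet prc dap aoqrn sqy myjs eskn
Hunk 5: at line 8 remove [sqy] add [pvte] -> 11 lines: fah ssr afowu rfksm ramet prc dap aoqrn pvte myjs eskn
Hunk 6: at line 6 remove [aoqrn,pvte] add [zvxl,pae,qdr] -> 12 lines: fah ssr afowu rfksm ramet prc dap zvxl pae qdr myjs eskn
Final line 8: zvxl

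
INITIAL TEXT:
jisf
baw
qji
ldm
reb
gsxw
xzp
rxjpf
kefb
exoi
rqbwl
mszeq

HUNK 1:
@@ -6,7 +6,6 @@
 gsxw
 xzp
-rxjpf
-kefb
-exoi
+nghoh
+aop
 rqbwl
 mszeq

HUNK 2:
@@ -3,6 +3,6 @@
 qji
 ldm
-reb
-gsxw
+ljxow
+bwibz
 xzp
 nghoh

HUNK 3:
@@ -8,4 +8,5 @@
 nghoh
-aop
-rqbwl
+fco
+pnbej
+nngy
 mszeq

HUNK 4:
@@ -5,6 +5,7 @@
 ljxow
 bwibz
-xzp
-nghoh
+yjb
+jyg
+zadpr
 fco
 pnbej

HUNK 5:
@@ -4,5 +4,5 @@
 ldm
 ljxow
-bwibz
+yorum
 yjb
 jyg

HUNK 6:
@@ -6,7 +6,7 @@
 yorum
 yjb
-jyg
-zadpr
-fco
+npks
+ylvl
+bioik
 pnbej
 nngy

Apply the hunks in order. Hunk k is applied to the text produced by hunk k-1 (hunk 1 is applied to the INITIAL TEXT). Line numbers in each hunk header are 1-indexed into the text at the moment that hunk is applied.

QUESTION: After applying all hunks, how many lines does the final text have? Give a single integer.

Hunk 1: at line 6 remove [rxjpf,kefb,exoi] add [nghoh,aop] -> 11 lines: jisf baw qji ldm reb gsxw xzp nghoh aop rqbwl mszeq
Hunk 2: at line 3 remove [reb,gsxw] add [ljxow,bwibz] -> 11 lines: jisf baw qji ldm ljxow bwibz xzp nghoh aop rqbwl mszeq
Hunk 3: at line 8 remove [aop,rqbwl] add [fco,pnbej,nngy] -> 12 lines: jisf baw qji ldm ljxow bwibz xzp nghoh fco pnbej nngy mszeq
Hunk 4: at line 5 remove [xzp,nghoh] add [yjb,jyg,zadpr] -> 13 lines: jisf baw qji ldm ljxow bwibz yjb jyg zadpr fco pnbej nngy mszeq
Hunk 5: at line 4 remove [bwibz] add [yorum] -> 13 lines: jisf baw qji ldm ljxow yorum yjb jyg zadpr fco pnbej nngy mszeq
Hunk 6: at line 6 remove [jyg,zadpr,fco] add [npks,ylvl,bioik] -> 13 lines: jisf baw qji ldm ljxow yorum yjb npks ylvl bioik pnbej nngy mszeq
Final line count: 13

Answer: 13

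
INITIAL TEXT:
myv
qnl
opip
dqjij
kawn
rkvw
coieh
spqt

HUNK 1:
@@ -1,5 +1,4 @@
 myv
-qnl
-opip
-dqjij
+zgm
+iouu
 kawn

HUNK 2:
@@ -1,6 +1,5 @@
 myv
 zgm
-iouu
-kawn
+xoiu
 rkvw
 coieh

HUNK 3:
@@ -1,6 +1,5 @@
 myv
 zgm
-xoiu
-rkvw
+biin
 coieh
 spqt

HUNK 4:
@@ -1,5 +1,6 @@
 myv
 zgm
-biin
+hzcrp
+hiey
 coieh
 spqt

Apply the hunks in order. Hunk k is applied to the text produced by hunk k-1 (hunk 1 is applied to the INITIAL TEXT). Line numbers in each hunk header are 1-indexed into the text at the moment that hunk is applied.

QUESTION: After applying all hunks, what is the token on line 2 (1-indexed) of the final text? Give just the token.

Answer: zgm

Derivation:
Hunk 1: at line 1 remove [qnl,opip,dqjij] add [zgm,iouu] -> 7 lines: myv zgm iouu kawn rkvw coieh spqt
Hunk 2: at line 1 remove [iouu,kawn] add [xoiu] -> 6 lines: myv zgm xoiu rkvw coieh spqt
Hunk 3: at line 1 remove [xoiu,rkvw] add [biin] -> 5 lines: myv zgm biin coieh spqt
Hunk 4: at line 1 remove [biin] add [hzcrp,hiey] -> 6 lines: myv zgm hzcrp hiey coieh spqt
Final line 2: zgm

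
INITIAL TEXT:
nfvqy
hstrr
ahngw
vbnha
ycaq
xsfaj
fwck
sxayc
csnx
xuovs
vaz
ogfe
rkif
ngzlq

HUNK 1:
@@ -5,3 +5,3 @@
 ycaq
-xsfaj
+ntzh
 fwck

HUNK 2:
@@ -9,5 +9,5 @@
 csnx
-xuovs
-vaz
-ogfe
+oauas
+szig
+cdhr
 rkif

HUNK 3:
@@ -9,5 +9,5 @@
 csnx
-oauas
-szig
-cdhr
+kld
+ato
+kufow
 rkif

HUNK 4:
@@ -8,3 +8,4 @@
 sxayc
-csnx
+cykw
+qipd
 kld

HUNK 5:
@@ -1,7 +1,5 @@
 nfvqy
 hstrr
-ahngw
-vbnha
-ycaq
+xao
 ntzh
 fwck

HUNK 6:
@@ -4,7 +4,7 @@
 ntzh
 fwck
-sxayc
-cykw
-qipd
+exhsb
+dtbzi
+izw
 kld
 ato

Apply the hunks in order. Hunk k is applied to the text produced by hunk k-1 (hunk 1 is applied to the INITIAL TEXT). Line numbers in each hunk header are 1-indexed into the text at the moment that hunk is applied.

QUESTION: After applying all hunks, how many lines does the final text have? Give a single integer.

Answer: 13

Derivation:
Hunk 1: at line 5 remove [xsfaj] add [ntzh] -> 14 lines: nfvqy hstrr ahngw vbnha ycaq ntzh fwck sxayc csnx xuovs vaz ogfe rkif ngzlq
Hunk 2: at line 9 remove [xuovs,vaz,ogfe] add [oauas,szig,cdhr] -> 14 lines: nfvqy hstrr ahngw vbnha ycaq ntzh fwck sxayc csnx oauas szig cdhr rkif ngzlq
Hunk 3: at line 9 remove [oauas,szig,cdhr] add [kld,ato,kufow] -> 14 lines: nfvqy hstrr ahngw vbnha ycaq ntzh fwck sxayc csnx kld ato kufow rkif ngzlq
Hunk 4: at line 8 remove [csnx] add [cykw,qipd] -> 15 lines: nfvqy hstrr ahngw vbnha ycaq ntzh fwck sxayc cykw qipd kld ato kufow rkif ngzlq
Hunk 5: at line 1 remove [ahngw,vbnha,ycaq] add [xao] -> 13 lines: nfvqy hstrr xao ntzh fwck sxayc cykw qipd kld ato kufow rkif ngzlq
Hunk 6: at line 4 remove [sxayc,cykw,qipd] add [exhsb,dtbzi,izw] -> 13 lines: nfvqy hstrr xao ntzh fwck exhsb dtbzi izw kld ato kufow rkif ngzlq
Final line count: 13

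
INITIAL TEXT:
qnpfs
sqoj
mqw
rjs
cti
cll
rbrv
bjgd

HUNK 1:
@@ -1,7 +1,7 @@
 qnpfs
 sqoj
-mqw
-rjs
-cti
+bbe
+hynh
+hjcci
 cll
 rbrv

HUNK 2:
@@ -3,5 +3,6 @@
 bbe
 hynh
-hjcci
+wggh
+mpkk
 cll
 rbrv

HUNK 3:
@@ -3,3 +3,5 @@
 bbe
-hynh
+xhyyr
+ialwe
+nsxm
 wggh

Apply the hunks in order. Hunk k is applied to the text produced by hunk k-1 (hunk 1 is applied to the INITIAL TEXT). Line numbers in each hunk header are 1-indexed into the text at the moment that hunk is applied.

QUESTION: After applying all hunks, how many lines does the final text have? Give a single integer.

Hunk 1: at line 1 remove [mqw,rjs,cti] add [bbe,hynh,hjcci] -> 8 lines: qnpfs sqoj bbe hynh hjcci cll rbrv bjgd
Hunk 2: at line 3 remove [hjcci] add [wggh,mpkk] -> 9 lines: qnpfs sqoj bbe hynh wggh mpkk cll rbrv bjgd
Hunk 3: at line 3 remove [hynh] add [xhyyr,ialwe,nsxm] -> 11 lines: qnpfs sqoj bbe xhyyr ialwe nsxm wggh mpkk cll rbrv bjgd
Final line count: 11

Answer: 11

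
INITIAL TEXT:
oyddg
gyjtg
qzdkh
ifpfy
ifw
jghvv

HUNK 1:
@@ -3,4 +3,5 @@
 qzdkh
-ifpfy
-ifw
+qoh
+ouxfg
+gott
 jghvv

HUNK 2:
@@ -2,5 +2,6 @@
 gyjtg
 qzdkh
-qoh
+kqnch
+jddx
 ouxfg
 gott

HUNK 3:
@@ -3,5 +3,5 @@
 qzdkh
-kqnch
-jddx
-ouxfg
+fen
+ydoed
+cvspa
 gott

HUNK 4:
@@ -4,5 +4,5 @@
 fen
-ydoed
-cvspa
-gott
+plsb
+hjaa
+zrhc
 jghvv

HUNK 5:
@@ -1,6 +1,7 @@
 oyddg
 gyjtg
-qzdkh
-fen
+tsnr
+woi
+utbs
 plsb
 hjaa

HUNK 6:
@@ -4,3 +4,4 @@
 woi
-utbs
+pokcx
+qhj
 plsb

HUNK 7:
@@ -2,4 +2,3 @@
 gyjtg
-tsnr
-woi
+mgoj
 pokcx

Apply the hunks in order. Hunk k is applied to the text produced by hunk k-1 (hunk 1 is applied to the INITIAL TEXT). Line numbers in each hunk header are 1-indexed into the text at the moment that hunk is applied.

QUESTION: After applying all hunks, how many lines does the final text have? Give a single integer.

Hunk 1: at line 3 remove [ifpfy,ifw] add [qoh,ouxfg,gott] -> 7 lines: oyddg gyjtg qzdkh qoh ouxfg gott jghvv
Hunk 2: at line 2 remove [qoh] add [kqnch,jddx] -> 8 lines: oyddg gyjtg qzdkh kqnch jddx ouxfg gott jghvv
Hunk 3: at line 3 remove [kqnch,jddx,ouxfg] add [fen,ydoed,cvspa] -> 8 lines: oyddg gyjtg qzdkh fen ydoed cvspa gott jghvv
Hunk 4: at line 4 remove [ydoed,cvspa,gott] add [plsb,hjaa,zrhc] -> 8 lines: oyddg gyjtg qzdkh fen plsb hjaa zrhc jghvv
Hunk 5: at line 1 remove [qzdkh,fen] add [tsnr,woi,utbs] -> 9 lines: oyddg gyjtg tsnr woi utbs plsb hjaa zrhc jghvv
Hunk 6: at line 4 remove [utbs] add [pokcx,qhj] -> 10 lines: oyddg gyjtg tsnr woi pokcx qhj plsb hjaa zrhc jghvv
Hunk 7: at line 2 remove [tsnr,woi] add [mgoj] -> 9 lines: oyddg gyjtg mgoj pokcx qhj plsb hjaa zrhc jghvv
Final line count: 9

Answer: 9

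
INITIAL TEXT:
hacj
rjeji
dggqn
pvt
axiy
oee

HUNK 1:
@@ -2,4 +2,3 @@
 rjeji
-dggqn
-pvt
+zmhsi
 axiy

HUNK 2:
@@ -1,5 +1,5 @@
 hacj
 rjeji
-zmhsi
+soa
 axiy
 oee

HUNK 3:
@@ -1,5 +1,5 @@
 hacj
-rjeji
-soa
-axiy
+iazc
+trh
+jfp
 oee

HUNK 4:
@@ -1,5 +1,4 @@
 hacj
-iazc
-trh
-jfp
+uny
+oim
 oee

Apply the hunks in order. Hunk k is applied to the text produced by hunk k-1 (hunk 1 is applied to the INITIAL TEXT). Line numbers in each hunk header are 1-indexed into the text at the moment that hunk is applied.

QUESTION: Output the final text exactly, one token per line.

Answer: hacj
uny
oim
oee

Derivation:
Hunk 1: at line 2 remove [dggqn,pvt] add [zmhsi] -> 5 lines: hacj rjeji zmhsi axiy oee
Hunk 2: at line 1 remove [zmhsi] add [soa] -> 5 lines: hacj rjeji soa axiy oee
Hunk 3: at line 1 remove [rjeji,soa,axiy] add [iazc,trh,jfp] -> 5 lines: hacj iazc trh jfp oee
Hunk 4: at line 1 remove [iazc,trh,jfp] add [uny,oim] -> 4 lines: hacj uny oim oee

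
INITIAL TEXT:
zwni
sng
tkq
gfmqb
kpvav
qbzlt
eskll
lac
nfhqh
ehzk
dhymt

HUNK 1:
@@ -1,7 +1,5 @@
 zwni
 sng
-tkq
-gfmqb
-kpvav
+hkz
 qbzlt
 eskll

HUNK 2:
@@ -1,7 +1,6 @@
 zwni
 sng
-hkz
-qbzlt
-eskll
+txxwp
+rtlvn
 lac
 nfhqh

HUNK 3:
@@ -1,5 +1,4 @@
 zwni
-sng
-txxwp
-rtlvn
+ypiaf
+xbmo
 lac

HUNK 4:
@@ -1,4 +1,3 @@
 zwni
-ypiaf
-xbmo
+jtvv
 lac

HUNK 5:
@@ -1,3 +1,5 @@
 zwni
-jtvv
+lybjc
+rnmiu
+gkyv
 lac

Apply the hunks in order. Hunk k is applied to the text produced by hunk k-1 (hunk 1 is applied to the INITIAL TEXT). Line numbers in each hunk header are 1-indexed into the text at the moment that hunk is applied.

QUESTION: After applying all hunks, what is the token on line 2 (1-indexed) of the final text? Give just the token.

Hunk 1: at line 1 remove [tkq,gfmqb,kpvav] add [hkz] -> 9 lines: zwni sng hkz qbzlt eskll lac nfhqh ehzk dhymt
Hunk 2: at line 1 remove [hkz,qbzlt,eskll] add [txxwp,rtlvn] -> 8 lines: zwni sng txxwp rtlvn lac nfhqh ehzk dhymt
Hunk 3: at line 1 remove [sng,txxwp,rtlvn] add [ypiaf,xbmo] -> 7 lines: zwni ypiaf xbmo lac nfhqh ehzk dhymt
Hunk 4: at line 1 remove [ypiaf,xbmo] add [jtvv] -> 6 lines: zwni jtvv lac nfhqh ehzk dhymt
Hunk 5: at line 1 remove [jtvv] add [lybjc,rnmiu,gkyv] -> 8 lines: zwni lybjc rnmiu gkyv lac nfhqh ehzk dhymt
Final line 2: lybjc

Answer: lybjc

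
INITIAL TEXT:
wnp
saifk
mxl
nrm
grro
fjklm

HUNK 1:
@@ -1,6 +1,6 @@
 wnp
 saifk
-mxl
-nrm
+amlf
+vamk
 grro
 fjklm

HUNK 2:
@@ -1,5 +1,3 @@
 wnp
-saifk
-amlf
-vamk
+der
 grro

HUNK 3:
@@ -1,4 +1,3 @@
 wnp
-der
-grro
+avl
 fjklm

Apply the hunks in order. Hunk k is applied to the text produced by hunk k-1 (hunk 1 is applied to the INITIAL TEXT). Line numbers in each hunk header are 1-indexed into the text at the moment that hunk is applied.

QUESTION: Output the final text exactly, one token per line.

Hunk 1: at line 1 remove [mxl,nrm] add [amlf,vamk] -> 6 lines: wnp saifk amlf vamk grro fjklm
Hunk 2: at line 1 remove [saifk,amlf,vamk] add [der] -> 4 lines: wnp der grro fjklm
Hunk 3: at line 1 remove [der,grro] add [avl] -> 3 lines: wnp avl fjklm

Answer: wnp
avl
fjklm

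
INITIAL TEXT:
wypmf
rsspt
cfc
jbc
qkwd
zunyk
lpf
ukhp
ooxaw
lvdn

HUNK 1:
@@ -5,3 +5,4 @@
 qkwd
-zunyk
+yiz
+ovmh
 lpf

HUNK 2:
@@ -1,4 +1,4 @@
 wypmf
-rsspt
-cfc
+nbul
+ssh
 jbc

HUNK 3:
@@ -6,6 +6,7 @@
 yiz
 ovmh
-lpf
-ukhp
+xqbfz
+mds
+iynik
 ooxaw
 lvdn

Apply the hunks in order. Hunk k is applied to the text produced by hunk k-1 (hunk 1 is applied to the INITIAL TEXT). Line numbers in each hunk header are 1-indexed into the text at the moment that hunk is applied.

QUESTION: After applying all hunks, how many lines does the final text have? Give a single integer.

Hunk 1: at line 5 remove [zunyk] add [yiz,ovmh] -> 11 lines: wypmf rsspt cfc jbc qkwd yiz ovmh lpf ukhp ooxaw lvdn
Hunk 2: at line 1 remove [rsspt,cfc] add [nbul,ssh] -> 11 lines: wypmf nbul ssh jbc qkwd yiz ovmh lpf ukhp ooxaw lvdn
Hunk 3: at line 6 remove [lpf,ukhp] add [xqbfz,mds,iynik] -> 12 lines: wypmf nbul ssh jbc qkwd yiz ovmh xqbfz mds iynik ooxaw lvdn
Final line count: 12

Answer: 12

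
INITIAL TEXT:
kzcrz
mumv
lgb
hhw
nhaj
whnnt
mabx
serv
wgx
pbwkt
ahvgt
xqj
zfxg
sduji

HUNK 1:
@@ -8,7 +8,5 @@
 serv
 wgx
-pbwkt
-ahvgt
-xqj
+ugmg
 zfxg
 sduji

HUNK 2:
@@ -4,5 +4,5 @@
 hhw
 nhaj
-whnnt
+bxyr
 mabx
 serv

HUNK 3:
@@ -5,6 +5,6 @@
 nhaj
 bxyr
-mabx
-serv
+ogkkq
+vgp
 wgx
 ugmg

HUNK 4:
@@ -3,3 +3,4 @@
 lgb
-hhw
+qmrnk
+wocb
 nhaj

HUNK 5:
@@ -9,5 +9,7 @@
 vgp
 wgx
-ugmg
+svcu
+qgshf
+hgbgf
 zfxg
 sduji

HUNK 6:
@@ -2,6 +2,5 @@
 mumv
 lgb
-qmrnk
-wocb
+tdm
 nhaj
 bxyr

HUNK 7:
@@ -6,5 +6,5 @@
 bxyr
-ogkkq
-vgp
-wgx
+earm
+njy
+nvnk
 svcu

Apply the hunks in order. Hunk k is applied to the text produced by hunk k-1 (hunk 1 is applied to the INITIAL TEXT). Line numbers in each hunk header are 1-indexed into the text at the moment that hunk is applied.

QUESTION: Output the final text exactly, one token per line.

Answer: kzcrz
mumv
lgb
tdm
nhaj
bxyr
earm
njy
nvnk
svcu
qgshf
hgbgf
zfxg
sduji

Derivation:
Hunk 1: at line 8 remove [pbwkt,ahvgt,xqj] add [ugmg] -> 12 lines: kzcrz mumv lgb hhw nhaj whnnt mabx serv wgx ugmg zfxg sduji
Hunk 2: at line 4 remove [whnnt] add [bxyr] -> 12 lines: kzcrz mumv lgb hhw nhaj bxyr mabx serv wgx ugmg zfxg sduji
Hunk 3: at line 5 remove [mabx,serv] add [ogkkq,vgp] -> 12 lines: kzcrz mumv lgb hhw nhaj bxyr ogkkq vgp wgx ugmg zfxg sduji
Hunk 4: at line 3 remove [hhw] add [qmrnk,wocb] -> 13 lines: kzcrz mumv lgb qmrnk wocb nhaj bxyr ogkkq vgp wgx ugmg zfxg sduji
Hunk 5: at line 9 remove [ugmg] add [svcu,qgshf,hgbgf] -> 15 lines: kzcrz mumv lgb qmrnk wocb nhaj bxyr ogkkq vgp wgx svcu qgshf hgbgf zfxg sduji
Hunk 6: at line 2 remove [qmrnk,wocb] add [tdm] -> 14 lines: kzcrz mumv lgb tdm nhaj bxyr ogkkq vgp wgx svcu qgshf hgbgf zfxg sduji
Hunk 7: at line 6 remove [ogkkq,vgp,wgx] add [earm,njy,nvnk] -> 14 lines: kzcrz mumv lgb tdm nhaj bxyr earm njy nvnk svcu qgshf hgbgf zfxg sduji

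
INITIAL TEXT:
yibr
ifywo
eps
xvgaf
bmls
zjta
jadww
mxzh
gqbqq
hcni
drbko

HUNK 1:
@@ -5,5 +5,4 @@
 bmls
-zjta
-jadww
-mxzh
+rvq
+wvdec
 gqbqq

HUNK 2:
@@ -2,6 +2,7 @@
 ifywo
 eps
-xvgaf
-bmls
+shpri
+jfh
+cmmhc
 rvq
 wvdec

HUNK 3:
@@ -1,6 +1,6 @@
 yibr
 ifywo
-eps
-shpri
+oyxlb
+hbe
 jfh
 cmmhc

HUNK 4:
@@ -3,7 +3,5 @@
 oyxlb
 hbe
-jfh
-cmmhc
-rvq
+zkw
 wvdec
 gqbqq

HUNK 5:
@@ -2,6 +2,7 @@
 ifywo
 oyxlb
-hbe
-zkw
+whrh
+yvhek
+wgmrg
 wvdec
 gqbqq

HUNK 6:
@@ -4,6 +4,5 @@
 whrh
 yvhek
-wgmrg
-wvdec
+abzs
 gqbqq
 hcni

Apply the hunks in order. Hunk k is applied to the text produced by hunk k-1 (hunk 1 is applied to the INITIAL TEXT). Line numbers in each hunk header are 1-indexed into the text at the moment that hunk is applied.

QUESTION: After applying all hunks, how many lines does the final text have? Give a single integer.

Hunk 1: at line 5 remove [zjta,jadww,mxzh] add [rvq,wvdec] -> 10 lines: yibr ifywo eps xvgaf bmls rvq wvdec gqbqq hcni drbko
Hunk 2: at line 2 remove [xvgaf,bmls] add [shpri,jfh,cmmhc] -> 11 lines: yibr ifywo eps shpri jfh cmmhc rvq wvdec gqbqq hcni drbko
Hunk 3: at line 1 remove [eps,shpri] add [oyxlb,hbe] -> 11 lines: yibr ifywo oyxlb hbe jfh cmmhc rvq wvdec gqbqq hcni drbko
Hunk 4: at line 3 remove [jfh,cmmhc,rvq] add [zkw] -> 9 lines: yibr ifywo oyxlb hbe zkw wvdec gqbqq hcni drbko
Hunk 5: at line 2 remove [hbe,zkw] add [whrh,yvhek,wgmrg] -> 10 lines: yibr ifywo oyxlb whrh yvhek wgmrg wvdec gqbqq hcni drbko
Hunk 6: at line 4 remove [wgmrg,wvdec] add [abzs] -> 9 lines: yibr ifywo oyxlb whrh yvhek abzs gqbqq hcni drbko
Final line count: 9

Answer: 9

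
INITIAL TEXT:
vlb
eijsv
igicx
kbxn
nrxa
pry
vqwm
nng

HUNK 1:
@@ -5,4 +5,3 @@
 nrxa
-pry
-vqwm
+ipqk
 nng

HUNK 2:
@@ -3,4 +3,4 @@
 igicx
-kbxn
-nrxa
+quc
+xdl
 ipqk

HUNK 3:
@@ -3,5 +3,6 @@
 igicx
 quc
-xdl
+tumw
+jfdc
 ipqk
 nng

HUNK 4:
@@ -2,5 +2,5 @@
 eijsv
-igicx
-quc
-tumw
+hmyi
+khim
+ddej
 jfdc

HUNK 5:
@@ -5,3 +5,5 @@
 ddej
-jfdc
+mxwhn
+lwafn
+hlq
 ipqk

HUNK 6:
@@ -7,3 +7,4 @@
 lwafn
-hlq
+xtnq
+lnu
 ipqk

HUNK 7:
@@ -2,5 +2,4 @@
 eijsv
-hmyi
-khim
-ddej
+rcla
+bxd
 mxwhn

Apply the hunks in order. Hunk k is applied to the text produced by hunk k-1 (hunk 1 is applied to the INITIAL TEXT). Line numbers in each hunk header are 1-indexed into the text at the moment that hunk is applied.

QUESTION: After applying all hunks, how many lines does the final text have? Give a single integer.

Answer: 10

Derivation:
Hunk 1: at line 5 remove [pry,vqwm] add [ipqk] -> 7 lines: vlb eijsv igicx kbxn nrxa ipqk nng
Hunk 2: at line 3 remove [kbxn,nrxa] add [quc,xdl] -> 7 lines: vlb eijsv igicx quc xdl ipqk nng
Hunk 3: at line 3 remove [xdl] add [tumw,jfdc] -> 8 lines: vlb eijsv igicx quc tumw jfdc ipqk nng
Hunk 4: at line 2 remove [igicx,quc,tumw] add [hmyi,khim,ddej] -> 8 lines: vlb eijsv hmyi khim ddej jfdc ipqk nng
Hunk 5: at line 5 remove [jfdc] add [mxwhn,lwafn,hlq] -> 10 lines: vlb eijsv hmyi khim ddej mxwhn lwafn hlq ipqk nng
Hunk 6: at line 7 remove [hlq] add [xtnq,lnu] -> 11 lines: vlb eijsv hmyi khim ddej mxwhn lwafn xtnq lnu ipqk nng
Hunk 7: at line 2 remove [hmyi,khim,ddej] add [rcla,bxd] -> 10 lines: vlb eijsv rcla bxd mxwhn lwafn xtnq lnu ipqk nng
Final line count: 10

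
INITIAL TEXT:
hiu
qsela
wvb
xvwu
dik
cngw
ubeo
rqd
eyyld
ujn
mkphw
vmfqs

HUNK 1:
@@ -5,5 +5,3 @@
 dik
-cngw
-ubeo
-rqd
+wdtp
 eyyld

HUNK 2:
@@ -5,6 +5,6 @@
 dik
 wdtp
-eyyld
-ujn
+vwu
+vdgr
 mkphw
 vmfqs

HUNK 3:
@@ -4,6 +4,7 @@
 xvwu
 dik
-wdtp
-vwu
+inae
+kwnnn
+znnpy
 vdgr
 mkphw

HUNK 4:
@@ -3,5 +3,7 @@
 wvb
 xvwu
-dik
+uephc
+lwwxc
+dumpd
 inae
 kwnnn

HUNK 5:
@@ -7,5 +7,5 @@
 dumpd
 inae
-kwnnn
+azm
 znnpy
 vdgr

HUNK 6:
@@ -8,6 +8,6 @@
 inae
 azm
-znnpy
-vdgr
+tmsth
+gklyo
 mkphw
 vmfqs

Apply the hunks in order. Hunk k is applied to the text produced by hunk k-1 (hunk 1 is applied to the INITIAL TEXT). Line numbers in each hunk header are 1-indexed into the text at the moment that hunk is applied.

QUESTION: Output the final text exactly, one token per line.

Answer: hiu
qsela
wvb
xvwu
uephc
lwwxc
dumpd
inae
azm
tmsth
gklyo
mkphw
vmfqs

Derivation:
Hunk 1: at line 5 remove [cngw,ubeo,rqd] add [wdtp] -> 10 lines: hiu qsela wvb xvwu dik wdtp eyyld ujn mkphw vmfqs
Hunk 2: at line 5 remove [eyyld,ujn] add [vwu,vdgr] -> 10 lines: hiu qsela wvb xvwu dik wdtp vwu vdgr mkphw vmfqs
Hunk 3: at line 4 remove [wdtp,vwu] add [inae,kwnnn,znnpy] -> 11 lines: hiu qsela wvb xvwu dik inae kwnnn znnpy vdgr mkphw vmfqs
Hunk 4: at line 3 remove [dik] add [uephc,lwwxc,dumpd] -> 13 lines: hiu qsela wvb xvwu uephc lwwxc dumpd inae kwnnn znnpy vdgr mkphw vmfqs
Hunk 5: at line 7 remove [kwnnn] add [azm] -> 13 lines: hiu qsela wvb xvwu uephc lwwxc dumpd inae azm znnpy vdgr mkphw vmfqs
Hunk 6: at line 8 remove [znnpy,vdgr] add [tmsth,gklyo] -> 13 lines: hiu qsela wvb xvwu uephc lwwxc dumpd inae azm tmsth gklyo mkphw vmfqs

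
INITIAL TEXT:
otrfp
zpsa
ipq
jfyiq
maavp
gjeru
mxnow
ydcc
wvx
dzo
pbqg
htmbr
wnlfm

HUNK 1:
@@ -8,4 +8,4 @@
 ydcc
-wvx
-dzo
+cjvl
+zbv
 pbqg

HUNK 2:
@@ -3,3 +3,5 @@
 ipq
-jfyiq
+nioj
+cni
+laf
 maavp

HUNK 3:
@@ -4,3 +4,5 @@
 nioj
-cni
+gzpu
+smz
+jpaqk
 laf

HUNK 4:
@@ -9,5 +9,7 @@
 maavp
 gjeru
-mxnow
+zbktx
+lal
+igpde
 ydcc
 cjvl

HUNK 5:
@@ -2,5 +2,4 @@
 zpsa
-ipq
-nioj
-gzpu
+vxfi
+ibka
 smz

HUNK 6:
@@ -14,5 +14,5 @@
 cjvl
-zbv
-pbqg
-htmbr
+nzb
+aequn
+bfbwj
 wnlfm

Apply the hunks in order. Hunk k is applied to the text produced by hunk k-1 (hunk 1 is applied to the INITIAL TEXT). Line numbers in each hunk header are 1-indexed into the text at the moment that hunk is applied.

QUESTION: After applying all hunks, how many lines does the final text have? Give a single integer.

Answer: 18

Derivation:
Hunk 1: at line 8 remove [wvx,dzo] add [cjvl,zbv] -> 13 lines: otrfp zpsa ipq jfyiq maavp gjeru mxnow ydcc cjvl zbv pbqg htmbr wnlfm
Hunk 2: at line 3 remove [jfyiq] add [nioj,cni,laf] -> 15 lines: otrfp zpsa ipq nioj cni laf maavp gjeru mxnow ydcc cjvl zbv pbqg htmbr wnlfm
Hunk 3: at line 4 remove [cni] add [gzpu,smz,jpaqk] -> 17 lines: otrfp zpsa ipq nioj gzpu smz jpaqk laf maavp gjeru mxnow ydcc cjvl zbv pbqg htmbr wnlfm
Hunk 4: at line 9 remove [mxnow] add [zbktx,lal,igpde] -> 19 lines: otrfp zpsa ipq nioj gzpu smz jpaqk laf maavp gjeru zbktx lal igpde ydcc cjvl zbv pbqg htmbr wnlfm
Hunk 5: at line 2 remove [ipq,nioj,gzpu] add [vxfi,ibka] -> 18 lines: otrfp zpsa vxfi ibka smz jpaqk laf maavp gjeru zbktx lal igpde ydcc cjvl zbv pbqg htmbr wnlfm
Hunk 6: at line 14 remove [zbv,pbqg,htmbr] add [nzb,aequn,bfbwj] -> 18 lines: otrfp zpsa vxfi ibka smz jpaqk laf maavp gjeru zbktx lal igpde ydcc cjvl nzb aequn bfbwj wnlfm
Final line count: 18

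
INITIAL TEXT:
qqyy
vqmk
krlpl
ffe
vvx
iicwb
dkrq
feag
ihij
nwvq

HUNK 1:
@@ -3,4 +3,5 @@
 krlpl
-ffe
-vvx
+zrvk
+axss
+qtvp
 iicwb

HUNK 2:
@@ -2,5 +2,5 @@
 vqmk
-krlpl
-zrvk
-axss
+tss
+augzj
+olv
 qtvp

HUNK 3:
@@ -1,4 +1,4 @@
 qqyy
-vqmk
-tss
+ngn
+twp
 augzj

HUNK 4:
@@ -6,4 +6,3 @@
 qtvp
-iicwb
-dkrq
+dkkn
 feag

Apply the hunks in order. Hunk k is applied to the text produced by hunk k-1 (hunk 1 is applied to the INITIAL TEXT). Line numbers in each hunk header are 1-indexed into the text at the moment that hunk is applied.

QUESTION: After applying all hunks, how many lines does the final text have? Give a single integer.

Answer: 10

Derivation:
Hunk 1: at line 3 remove [ffe,vvx] add [zrvk,axss,qtvp] -> 11 lines: qqyy vqmk krlpl zrvk axss qtvp iicwb dkrq feag ihij nwvq
Hunk 2: at line 2 remove [krlpl,zrvk,axss] add [tss,augzj,olv] -> 11 lines: qqyy vqmk tss augzj olv qtvp iicwb dkrq feag ihij nwvq
Hunk 3: at line 1 remove [vqmk,tss] add [ngn,twp] -> 11 lines: qqyy ngn twp augzj olv qtvp iicwb dkrq feag ihij nwvq
Hunk 4: at line 6 remove [iicwb,dkrq] add [dkkn] -> 10 lines: qqyy ngn twp augzj olv qtvp dkkn feag ihij nwvq
Final line count: 10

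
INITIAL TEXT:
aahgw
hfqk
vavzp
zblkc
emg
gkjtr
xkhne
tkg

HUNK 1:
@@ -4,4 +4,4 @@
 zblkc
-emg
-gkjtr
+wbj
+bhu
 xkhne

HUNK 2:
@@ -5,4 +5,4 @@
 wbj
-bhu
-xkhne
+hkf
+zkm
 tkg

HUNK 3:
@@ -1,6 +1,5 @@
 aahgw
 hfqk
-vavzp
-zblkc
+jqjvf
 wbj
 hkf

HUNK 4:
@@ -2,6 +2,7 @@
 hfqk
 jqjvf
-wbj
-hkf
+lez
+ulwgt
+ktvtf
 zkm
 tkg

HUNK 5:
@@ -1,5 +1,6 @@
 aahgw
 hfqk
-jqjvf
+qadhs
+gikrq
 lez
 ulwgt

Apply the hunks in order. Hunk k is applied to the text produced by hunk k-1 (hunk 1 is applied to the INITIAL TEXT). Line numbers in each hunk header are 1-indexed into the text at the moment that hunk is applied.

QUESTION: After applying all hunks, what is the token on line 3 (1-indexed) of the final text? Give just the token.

Hunk 1: at line 4 remove [emg,gkjtr] add [wbj,bhu] -> 8 lines: aahgw hfqk vavzp zblkc wbj bhu xkhne tkg
Hunk 2: at line 5 remove [bhu,xkhne] add [hkf,zkm] -> 8 lines: aahgw hfqk vavzp zblkc wbj hkf zkm tkg
Hunk 3: at line 1 remove [vavzp,zblkc] add [jqjvf] -> 7 lines: aahgw hfqk jqjvf wbj hkf zkm tkg
Hunk 4: at line 2 remove [wbj,hkf] add [lez,ulwgt,ktvtf] -> 8 lines: aahgw hfqk jqjvf lez ulwgt ktvtf zkm tkg
Hunk 5: at line 1 remove [jqjvf] add [qadhs,gikrq] -> 9 lines: aahgw hfqk qadhs gikrq lez ulwgt ktvtf zkm tkg
Final line 3: qadhs

Answer: qadhs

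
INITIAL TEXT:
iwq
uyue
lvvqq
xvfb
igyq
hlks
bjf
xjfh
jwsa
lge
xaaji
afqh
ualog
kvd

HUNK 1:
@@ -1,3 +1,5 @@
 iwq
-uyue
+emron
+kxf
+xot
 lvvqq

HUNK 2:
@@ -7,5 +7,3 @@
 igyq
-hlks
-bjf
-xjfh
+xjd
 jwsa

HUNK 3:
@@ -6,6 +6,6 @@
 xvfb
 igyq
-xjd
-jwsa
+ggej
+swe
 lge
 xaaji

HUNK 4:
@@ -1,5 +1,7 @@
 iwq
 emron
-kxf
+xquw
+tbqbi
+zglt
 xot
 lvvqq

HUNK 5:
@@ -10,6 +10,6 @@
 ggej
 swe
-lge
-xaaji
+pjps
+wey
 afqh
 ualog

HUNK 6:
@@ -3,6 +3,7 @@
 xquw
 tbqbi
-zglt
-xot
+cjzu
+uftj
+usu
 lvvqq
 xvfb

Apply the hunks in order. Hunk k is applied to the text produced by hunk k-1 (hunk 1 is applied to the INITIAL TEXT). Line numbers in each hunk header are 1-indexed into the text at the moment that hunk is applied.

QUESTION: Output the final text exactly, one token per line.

Answer: iwq
emron
xquw
tbqbi
cjzu
uftj
usu
lvvqq
xvfb
igyq
ggej
swe
pjps
wey
afqh
ualog
kvd

Derivation:
Hunk 1: at line 1 remove [uyue] add [emron,kxf,xot] -> 16 lines: iwq emron kxf xot lvvqq xvfb igyq hlks bjf xjfh jwsa lge xaaji afqh ualog kvd
Hunk 2: at line 7 remove [hlks,bjf,xjfh] add [xjd] -> 14 lines: iwq emron kxf xot lvvqq xvfb igyq xjd jwsa lge xaaji afqh ualog kvd
Hunk 3: at line 6 remove [xjd,jwsa] add [ggej,swe] -> 14 lines: iwq emron kxf xot lvvqq xvfb igyq ggej swe lge xaaji afqh ualog kvd
Hunk 4: at line 1 remove [kxf] add [xquw,tbqbi,zglt] -> 16 lines: iwq emron xquw tbqbi zglt xot lvvqq xvfb igyq ggej swe lge xaaji afqh ualog kvd
Hunk 5: at line 10 remove [lge,xaaji] add [pjps,wey] -> 16 lines: iwq emron xquw tbqbi zglt xot lvvqq xvfb igyq ggej swe pjps wey afqh ualog kvd
Hunk 6: at line 3 remove [zglt,xot] add [cjzu,uftj,usu] -> 17 lines: iwq emron xquw tbqbi cjzu uftj usu lvvqq xvfb igyq ggej swe pjps wey afqh ualog kvd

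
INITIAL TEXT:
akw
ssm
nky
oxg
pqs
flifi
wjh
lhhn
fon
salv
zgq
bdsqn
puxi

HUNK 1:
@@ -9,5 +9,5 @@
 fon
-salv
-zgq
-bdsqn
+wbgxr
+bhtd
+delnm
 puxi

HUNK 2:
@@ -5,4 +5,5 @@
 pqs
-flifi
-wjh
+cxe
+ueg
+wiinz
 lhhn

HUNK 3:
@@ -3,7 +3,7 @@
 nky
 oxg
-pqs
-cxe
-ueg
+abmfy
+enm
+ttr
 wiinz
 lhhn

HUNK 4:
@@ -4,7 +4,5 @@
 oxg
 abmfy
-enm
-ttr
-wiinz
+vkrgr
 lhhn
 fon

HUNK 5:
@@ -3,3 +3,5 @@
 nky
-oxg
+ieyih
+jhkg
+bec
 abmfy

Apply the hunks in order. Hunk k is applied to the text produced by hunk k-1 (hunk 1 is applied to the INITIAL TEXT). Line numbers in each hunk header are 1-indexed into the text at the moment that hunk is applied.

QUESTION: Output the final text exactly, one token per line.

Answer: akw
ssm
nky
ieyih
jhkg
bec
abmfy
vkrgr
lhhn
fon
wbgxr
bhtd
delnm
puxi

Derivation:
Hunk 1: at line 9 remove [salv,zgq,bdsqn] add [wbgxr,bhtd,delnm] -> 13 lines: akw ssm nky oxg pqs flifi wjh lhhn fon wbgxr bhtd delnm puxi
Hunk 2: at line 5 remove [flifi,wjh] add [cxe,ueg,wiinz] -> 14 lines: akw ssm nky oxg pqs cxe ueg wiinz lhhn fon wbgxr bhtd delnm puxi
Hunk 3: at line 3 remove [pqs,cxe,ueg] add [abmfy,enm,ttr] -> 14 lines: akw ssm nky oxg abmfy enm ttr wiinz lhhn fon wbgxr bhtd delnm puxi
Hunk 4: at line 4 remove [enm,ttr,wiinz] add [vkrgr] -> 12 lines: akw ssm nky oxg abmfy vkrgr lhhn fon wbgxr bhtd delnm puxi
Hunk 5: at line 3 remove [oxg] add [ieyih,jhkg,bec] -> 14 lines: akw ssm nky ieyih jhkg bec abmfy vkrgr lhhn fon wbgxr bhtd delnm puxi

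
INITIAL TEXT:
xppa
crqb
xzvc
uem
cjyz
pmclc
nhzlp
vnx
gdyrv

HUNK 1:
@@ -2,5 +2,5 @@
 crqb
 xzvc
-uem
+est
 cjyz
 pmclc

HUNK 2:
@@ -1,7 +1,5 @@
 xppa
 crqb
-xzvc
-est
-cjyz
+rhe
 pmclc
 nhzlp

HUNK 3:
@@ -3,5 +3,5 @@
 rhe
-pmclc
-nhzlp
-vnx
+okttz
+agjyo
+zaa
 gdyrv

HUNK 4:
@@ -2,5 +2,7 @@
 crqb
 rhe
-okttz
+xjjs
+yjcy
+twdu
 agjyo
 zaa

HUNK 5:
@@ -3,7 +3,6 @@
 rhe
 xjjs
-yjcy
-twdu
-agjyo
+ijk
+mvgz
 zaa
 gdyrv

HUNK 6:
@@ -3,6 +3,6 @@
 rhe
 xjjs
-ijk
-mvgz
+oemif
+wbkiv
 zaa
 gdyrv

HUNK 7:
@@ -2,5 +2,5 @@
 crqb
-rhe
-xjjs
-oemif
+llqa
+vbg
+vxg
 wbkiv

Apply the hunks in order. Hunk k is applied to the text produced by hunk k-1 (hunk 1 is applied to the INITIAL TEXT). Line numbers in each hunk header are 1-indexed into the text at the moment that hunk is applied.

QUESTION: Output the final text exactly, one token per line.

Answer: xppa
crqb
llqa
vbg
vxg
wbkiv
zaa
gdyrv

Derivation:
Hunk 1: at line 2 remove [uem] add [est] -> 9 lines: xppa crqb xzvc est cjyz pmclc nhzlp vnx gdyrv
Hunk 2: at line 1 remove [xzvc,est,cjyz] add [rhe] -> 7 lines: xppa crqb rhe pmclc nhzlp vnx gdyrv
Hunk 3: at line 3 remove [pmclc,nhzlp,vnx] add [okttz,agjyo,zaa] -> 7 lines: xppa crqb rhe okttz agjyo zaa gdyrv
Hunk 4: at line 2 remove [okttz] add [xjjs,yjcy,twdu] -> 9 lines: xppa crqb rhe xjjs yjcy twdu agjyo zaa gdyrv
Hunk 5: at line 3 remove [yjcy,twdu,agjyo] add [ijk,mvgz] -> 8 lines: xppa crqb rhe xjjs ijk mvgz zaa gdyrv
Hunk 6: at line 3 remove [ijk,mvgz] add [oemif,wbkiv] -> 8 lines: xppa crqb rhe xjjs oemif wbkiv zaa gdyrv
Hunk 7: at line 2 remove [rhe,xjjs,oemif] add [llqa,vbg,vxg] -> 8 lines: xppa crqb llqa vbg vxg wbkiv zaa gdyrv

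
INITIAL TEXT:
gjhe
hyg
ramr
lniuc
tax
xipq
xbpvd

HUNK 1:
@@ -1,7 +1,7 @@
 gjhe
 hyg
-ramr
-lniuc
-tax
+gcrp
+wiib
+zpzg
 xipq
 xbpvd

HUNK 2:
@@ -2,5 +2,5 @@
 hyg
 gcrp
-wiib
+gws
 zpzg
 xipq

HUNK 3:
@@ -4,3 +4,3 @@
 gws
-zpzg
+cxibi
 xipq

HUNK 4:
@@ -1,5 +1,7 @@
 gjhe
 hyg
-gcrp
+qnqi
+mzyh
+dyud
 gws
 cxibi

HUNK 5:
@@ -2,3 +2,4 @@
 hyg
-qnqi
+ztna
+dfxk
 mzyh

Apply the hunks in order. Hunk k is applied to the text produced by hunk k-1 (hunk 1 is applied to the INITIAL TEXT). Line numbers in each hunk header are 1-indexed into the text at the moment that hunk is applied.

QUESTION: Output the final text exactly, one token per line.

Answer: gjhe
hyg
ztna
dfxk
mzyh
dyud
gws
cxibi
xipq
xbpvd

Derivation:
Hunk 1: at line 1 remove [ramr,lniuc,tax] add [gcrp,wiib,zpzg] -> 7 lines: gjhe hyg gcrp wiib zpzg xipq xbpvd
Hunk 2: at line 2 remove [wiib] add [gws] -> 7 lines: gjhe hyg gcrp gws zpzg xipq xbpvd
Hunk 3: at line 4 remove [zpzg] add [cxibi] -> 7 lines: gjhe hyg gcrp gws cxibi xipq xbpvd
Hunk 4: at line 1 remove [gcrp] add [qnqi,mzyh,dyud] -> 9 lines: gjhe hyg qnqi mzyh dyud gws cxibi xipq xbpvd
Hunk 5: at line 2 remove [qnqi] add [ztna,dfxk] -> 10 lines: gjhe hyg ztna dfxk mzyh dyud gws cxibi xipq xbpvd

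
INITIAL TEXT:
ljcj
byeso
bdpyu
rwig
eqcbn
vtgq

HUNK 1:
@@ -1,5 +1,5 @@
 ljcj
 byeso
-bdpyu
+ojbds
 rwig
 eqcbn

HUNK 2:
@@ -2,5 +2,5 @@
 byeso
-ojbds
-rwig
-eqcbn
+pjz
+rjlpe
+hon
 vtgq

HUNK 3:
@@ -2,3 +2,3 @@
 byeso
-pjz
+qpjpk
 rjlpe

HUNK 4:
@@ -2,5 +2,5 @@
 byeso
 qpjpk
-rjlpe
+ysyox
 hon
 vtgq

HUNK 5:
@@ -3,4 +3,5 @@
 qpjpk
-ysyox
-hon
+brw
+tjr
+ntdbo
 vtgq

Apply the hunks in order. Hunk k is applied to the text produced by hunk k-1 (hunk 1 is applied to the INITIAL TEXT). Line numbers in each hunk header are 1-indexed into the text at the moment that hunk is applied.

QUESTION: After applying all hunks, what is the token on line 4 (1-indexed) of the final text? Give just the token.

Hunk 1: at line 1 remove [bdpyu] add [ojbds] -> 6 lines: ljcj byeso ojbds rwig eqcbn vtgq
Hunk 2: at line 2 remove [ojbds,rwig,eqcbn] add [pjz,rjlpe,hon] -> 6 lines: ljcj byeso pjz rjlpe hon vtgq
Hunk 3: at line 2 remove [pjz] add [qpjpk] -> 6 lines: ljcj byeso qpjpk rjlpe hon vtgq
Hunk 4: at line 2 remove [rjlpe] add [ysyox] -> 6 lines: ljcj byeso qpjpk ysyox hon vtgq
Hunk 5: at line 3 remove [ysyox,hon] add [brw,tjr,ntdbo] -> 7 lines: ljcj byeso qpjpk brw tjr ntdbo vtgq
Final line 4: brw

Answer: brw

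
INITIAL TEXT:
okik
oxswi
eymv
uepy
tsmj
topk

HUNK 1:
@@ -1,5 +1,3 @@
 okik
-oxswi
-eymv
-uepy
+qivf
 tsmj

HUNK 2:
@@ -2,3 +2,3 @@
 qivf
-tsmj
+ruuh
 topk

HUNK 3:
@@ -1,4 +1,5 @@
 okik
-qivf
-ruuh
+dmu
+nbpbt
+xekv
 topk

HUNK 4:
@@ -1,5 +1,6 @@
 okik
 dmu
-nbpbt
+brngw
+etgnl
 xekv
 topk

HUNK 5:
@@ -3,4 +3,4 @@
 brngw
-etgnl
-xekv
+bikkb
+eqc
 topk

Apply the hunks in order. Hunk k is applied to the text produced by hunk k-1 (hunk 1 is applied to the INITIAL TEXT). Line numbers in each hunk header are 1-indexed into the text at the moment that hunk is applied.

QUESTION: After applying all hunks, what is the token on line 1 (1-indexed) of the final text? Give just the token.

Answer: okik

Derivation:
Hunk 1: at line 1 remove [oxswi,eymv,uepy] add [qivf] -> 4 lines: okik qivf tsmj topk
Hunk 2: at line 2 remove [tsmj] add [ruuh] -> 4 lines: okik qivf ruuh topk
Hunk 3: at line 1 remove [qivf,ruuh] add [dmu,nbpbt,xekv] -> 5 lines: okik dmu nbpbt xekv topk
Hunk 4: at line 1 remove [nbpbt] add [brngw,etgnl] -> 6 lines: okik dmu brngw etgnl xekv topk
Hunk 5: at line 3 remove [etgnl,xekv] add [bikkb,eqc] -> 6 lines: okik dmu brngw bikkb eqc topk
Final line 1: okik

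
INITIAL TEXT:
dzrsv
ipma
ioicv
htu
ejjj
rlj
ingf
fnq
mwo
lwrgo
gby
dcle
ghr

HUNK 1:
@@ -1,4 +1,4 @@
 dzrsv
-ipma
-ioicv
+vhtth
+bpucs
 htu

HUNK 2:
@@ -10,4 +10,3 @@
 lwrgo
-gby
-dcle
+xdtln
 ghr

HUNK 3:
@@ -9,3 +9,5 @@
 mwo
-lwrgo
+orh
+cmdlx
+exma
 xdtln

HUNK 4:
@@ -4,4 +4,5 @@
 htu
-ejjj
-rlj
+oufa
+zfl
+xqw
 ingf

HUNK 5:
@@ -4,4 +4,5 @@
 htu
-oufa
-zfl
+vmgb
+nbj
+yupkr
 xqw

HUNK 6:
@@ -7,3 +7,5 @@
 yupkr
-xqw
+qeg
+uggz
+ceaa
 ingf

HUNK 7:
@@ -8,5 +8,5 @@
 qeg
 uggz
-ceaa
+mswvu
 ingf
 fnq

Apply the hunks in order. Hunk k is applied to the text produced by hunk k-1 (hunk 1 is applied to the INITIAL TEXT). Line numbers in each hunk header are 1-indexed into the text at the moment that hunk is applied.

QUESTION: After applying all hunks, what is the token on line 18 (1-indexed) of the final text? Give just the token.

Hunk 1: at line 1 remove [ipma,ioicv] add [vhtth,bpucs] -> 13 lines: dzrsv vhtth bpucs htu ejjj rlj ingf fnq mwo lwrgo gby dcle ghr
Hunk 2: at line 10 remove [gby,dcle] add [xdtln] -> 12 lines: dzrsv vhtth bpucs htu ejjj rlj ingf fnq mwo lwrgo xdtln ghr
Hunk 3: at line 9 remove [lwrgo] add [orh,cmdlx,exma] -> 14 lines: dzrsv vhtth bpucs htu ejjj rlj ingf fnq mwo orh cmdlx exma xdtln ghr
Hunk 4: at line 4 remove [ejjj,rlj] add [oufa,zfl,xqw] -> 15 lines: dzrsv vhtth bpucs htu oufa zfl xqw ingf fnq mwo orh cmdlx exma xdtln ghr
Hunk 5: at line 4 remove [oufa,zfl] add [vmgb,nbj,yupkr] -> 16 lines: dzrsv vhtth bpucs htu vmgb nbj yupkr xqw ingf fnq mwo orh cmdlx exma xdtln ghr
Hunk 6: at line 7 remove [xqw] add [qeg,uggz,ceaa] -> 18 lines: dzrsv vhtth bpucs htu vmgb nbj yupkr qeg uggz ceaa ingf fnq mwo orh cmdlx exma xdtln ghr
Hunk 7: at line 8 remove [ceaa] add [mswvu] -> 18 lines: dzrsv vhtth bpucs htu vmgb nbj yupkr qeg uggz mswvu ingf fnq mwo orh cmdlx exma xdtln ghr
Final line 18: ghr

Answer: ghr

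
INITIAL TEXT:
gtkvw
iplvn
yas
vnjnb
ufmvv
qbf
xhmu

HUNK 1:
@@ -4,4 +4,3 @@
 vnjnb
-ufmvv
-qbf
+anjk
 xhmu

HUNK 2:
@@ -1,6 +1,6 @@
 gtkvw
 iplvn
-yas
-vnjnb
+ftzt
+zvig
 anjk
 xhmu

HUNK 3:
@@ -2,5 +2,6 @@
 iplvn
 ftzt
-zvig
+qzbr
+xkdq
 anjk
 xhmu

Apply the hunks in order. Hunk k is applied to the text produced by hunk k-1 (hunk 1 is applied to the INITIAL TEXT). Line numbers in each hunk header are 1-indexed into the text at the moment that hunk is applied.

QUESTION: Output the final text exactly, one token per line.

Hunk 1: at line 4 remove [ufmvv,qbf] add [anjk] -> 6 lines: gtkvw iplvn yas vnjnb anjk xhmu
Hunk 2: at line 1 remove [yas,vnjnb] add [ftzt,zvig] -> 6 lines: gtkvw iplvn ftzt zvig anjk xhmu
Hunk 3: at line 2 remove [zvig] add [qzbr,xkdq] -> 7 lines: gtkvw iplvn ftzt qzbr xkdq anjk xhmu

Answer: gtkvw
iplvn
ftzt
qzbr
xkdq
anjk
xhmu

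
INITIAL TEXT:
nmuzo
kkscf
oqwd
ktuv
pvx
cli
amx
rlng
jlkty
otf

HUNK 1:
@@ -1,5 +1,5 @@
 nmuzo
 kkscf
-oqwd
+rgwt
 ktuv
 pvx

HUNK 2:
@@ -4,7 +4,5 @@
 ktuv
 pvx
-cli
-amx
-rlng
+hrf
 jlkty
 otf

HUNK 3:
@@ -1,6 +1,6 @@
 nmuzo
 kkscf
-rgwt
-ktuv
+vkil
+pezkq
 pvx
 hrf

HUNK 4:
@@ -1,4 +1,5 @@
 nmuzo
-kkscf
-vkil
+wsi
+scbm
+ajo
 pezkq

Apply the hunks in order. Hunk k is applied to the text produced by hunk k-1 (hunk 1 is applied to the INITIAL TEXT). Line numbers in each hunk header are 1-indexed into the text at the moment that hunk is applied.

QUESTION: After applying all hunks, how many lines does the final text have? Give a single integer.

Answer: 9

Derivation:
Hunk 1: at line 1 remove [oqwd] add [rgwt] -> 10 lines: nmuzo kkscf rgwt ktuv pvx cli amx rlng jlkty otf
Hunk 2: at line 4 remove [cli,amx,rlng] add [hrf] -> 8 lines: nmuzo kkscf rgwt ktuv pvx hrf jlkty otf
Hunk 3: at line 1 remove [rgwt,ktuv] add [vkil,pezkq] -> 8 lines: nmuzo kkscf vkil pezkq pvx hrf jlkty otf
Hunk 4: at line 1 remove [kkscf,vkil] add [wsi,scbm,ajo] -> 9 lines: nmuzo wsi scbm ajo pezkq pvx hrf jlkty otf
Final line count: 9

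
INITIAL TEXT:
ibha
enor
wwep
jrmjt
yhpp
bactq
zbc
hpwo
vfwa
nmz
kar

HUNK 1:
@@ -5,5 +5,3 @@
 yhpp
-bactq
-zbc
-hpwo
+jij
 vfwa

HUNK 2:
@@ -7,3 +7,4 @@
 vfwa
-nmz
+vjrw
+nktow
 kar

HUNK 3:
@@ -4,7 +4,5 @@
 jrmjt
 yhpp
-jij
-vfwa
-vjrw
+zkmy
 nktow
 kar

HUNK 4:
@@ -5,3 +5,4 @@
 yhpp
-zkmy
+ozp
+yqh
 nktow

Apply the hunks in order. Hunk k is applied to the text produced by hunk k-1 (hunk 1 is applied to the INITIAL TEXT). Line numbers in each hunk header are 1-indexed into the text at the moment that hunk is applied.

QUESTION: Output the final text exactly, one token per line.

Hunk 1: at line 5 remove [bactq,zbc,hpwo] add [jij] -> 9 lines: ibha enor wwep jrmjt yhpp jij vfwa nmz kar
Hunk 2: at line 7 remove [nmz] add [vjrw,nktow] -> 10 lines: ibha enor wwep jrmjt yhpp jij vfwa vjrw nktow kar
Hunk 3: at line 4 remove [jij,vfwa,vjrw] add [zkmy] -> 8 lines: ibha enor wwep jrmjt yhpp zkmy nktow kar
Hunk 4: at line 5 remove [zkmy] add [ozp,yqh] -> 9 lines: ibha enor wwep jrmjt yhpp ozp yqh nktow kar

Answer: ibha
enor
wwep
jrmjt
yhpp
ozp
yqh
nktow
kar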